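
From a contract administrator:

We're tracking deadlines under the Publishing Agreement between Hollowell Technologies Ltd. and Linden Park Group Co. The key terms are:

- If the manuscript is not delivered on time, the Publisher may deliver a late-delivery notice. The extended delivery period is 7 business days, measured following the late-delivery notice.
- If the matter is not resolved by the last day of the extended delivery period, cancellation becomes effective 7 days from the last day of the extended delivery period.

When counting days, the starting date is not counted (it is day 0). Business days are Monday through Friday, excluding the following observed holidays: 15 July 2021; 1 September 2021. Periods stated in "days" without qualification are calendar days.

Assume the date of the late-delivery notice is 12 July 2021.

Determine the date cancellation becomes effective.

The last day of the extended delivery period: 7 business days after Monday, 12 July 2021, skipping weekends and the listed holiday on Jul 15 — Jul 13, Jul 14, Jul 16, Jul 19, Jul 20, Jul 21, Jul 22 — lands on Thursday, 22 July 2021.
Adding 7 calendar days to 22 July 2021 gives 29 July 2021, which is the date cancellation becomes effective.

29 July 2021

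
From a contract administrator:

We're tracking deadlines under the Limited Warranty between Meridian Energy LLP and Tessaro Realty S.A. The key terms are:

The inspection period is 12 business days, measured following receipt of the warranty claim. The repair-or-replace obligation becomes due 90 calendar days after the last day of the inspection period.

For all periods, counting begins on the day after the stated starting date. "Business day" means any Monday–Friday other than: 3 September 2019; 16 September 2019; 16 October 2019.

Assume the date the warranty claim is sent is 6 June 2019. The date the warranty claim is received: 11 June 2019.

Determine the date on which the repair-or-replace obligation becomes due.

The last day of the inspection period: counting 12 business days from Tuesday, 11 June 2019 (Jun 12, Jun 13, Jun 14, Jun 17, …, Jun 25, Jun 26, Jun 27, skipping weekends) reaches Thursday, 27 June 2019.
The date on which the repair-or-replace obligation becomes due: 90 calendar days after 27 June 2019 is 25 September 2019.

25 September 2019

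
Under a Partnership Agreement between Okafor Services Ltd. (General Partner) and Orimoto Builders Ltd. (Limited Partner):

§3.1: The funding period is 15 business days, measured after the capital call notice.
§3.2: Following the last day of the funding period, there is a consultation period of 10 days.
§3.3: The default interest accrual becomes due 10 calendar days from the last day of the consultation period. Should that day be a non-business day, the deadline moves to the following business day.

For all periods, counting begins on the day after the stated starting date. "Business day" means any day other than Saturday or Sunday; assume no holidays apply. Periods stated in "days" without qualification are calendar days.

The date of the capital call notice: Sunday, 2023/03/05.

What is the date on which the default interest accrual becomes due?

The last day of the funding period: counting 15 business days from Sunday, 2023/03/05 (Mar 6, Mar 7, Mar 8, Mar 9, …, Mar 22, Mar 23, Mar 24, skipping weekends) reaches Friday, 2023/03/24.
The last day of the consultation period: 2023/03/24 + 10 days = 2023/04/03.
The date on which the default interest accrual becomes due: 10 calendar days after 2023/04/03 is 2023/04/13. 2023/04/13 is a Thursday, so no roll-forward applies.

2023/04/13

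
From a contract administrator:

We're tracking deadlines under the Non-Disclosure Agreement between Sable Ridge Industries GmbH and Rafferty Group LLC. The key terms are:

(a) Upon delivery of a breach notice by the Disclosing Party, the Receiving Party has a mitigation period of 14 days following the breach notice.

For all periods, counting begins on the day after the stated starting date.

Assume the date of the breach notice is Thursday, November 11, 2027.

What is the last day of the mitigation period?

November 25, 2027

Adding 14 calendar days to November 11, 2027 gives November 25, 2027, which is the last day of the mitigation period.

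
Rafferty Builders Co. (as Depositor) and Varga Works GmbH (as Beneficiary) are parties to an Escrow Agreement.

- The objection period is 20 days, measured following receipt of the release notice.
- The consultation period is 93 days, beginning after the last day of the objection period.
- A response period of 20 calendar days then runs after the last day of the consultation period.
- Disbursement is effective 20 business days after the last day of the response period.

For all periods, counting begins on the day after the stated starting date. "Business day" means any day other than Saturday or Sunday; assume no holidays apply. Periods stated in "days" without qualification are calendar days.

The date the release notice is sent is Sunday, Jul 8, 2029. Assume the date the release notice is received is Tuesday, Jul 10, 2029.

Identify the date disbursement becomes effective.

The last day of the objection period: Jul 10, 2029 + 20 days = Jul 30, 2029.
The last day of the consultation period: Jul 30, 2029 + 93 days = Oct 31, 2029.
The last day of the response period: 20 calendar days after Oct 31, 2029 is Nov 20, 2029.
The date disbursement becomes effective: counting 20 business days from Tuesday, Nov 20, 2029 (Nov 21, Nov 22, Nov 23, Nov 26, …, Dec 14, Dec 17, Dec 18, skipping weekends) reaches Tuesday, Dec 18, 2029.

Dec 18, 2029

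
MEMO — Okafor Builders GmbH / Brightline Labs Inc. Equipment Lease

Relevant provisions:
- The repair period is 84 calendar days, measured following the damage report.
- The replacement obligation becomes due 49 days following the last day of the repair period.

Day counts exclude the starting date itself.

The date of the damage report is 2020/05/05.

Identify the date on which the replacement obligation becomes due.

The last day of the repair period: 84 calendar days after 2020/05/05 is 2020/07/28.
The date on which the replacement obligation becomes due: 49 calendar days after 2020/07/28 is 2020/09/15.

2020/09/15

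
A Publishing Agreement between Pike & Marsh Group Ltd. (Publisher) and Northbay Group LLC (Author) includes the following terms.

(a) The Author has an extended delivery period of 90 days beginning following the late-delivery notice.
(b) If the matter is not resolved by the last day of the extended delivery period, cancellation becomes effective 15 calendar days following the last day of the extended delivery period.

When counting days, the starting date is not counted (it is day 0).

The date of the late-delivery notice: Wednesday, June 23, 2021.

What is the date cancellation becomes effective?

October 6, 2021

Adding 90 calendar days to June 23, 2021 gives September 21, 2021, which is the last day of the extended delivery period.
The date cancellation becomes effective: 15 calendar days after September 21, 2021 is October 6, 2021.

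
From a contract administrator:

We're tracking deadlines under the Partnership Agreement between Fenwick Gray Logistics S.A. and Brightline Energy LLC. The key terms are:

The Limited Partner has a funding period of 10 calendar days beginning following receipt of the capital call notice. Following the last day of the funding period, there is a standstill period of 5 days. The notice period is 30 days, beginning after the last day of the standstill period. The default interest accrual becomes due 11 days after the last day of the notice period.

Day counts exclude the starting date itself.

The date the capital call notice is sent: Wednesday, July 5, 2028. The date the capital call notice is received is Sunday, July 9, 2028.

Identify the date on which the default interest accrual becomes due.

The last day of the funding period: 10 calendar days after July 9, 2028 is July 19, 2028.
The last day of the standstill period: July 19, 2028 + 5 days = July 24, 2028.
The last day of the notice period: 30 calendar days after July 24, 2028 is August 23, 2028.
The date on which the default interest accrual becomes due: August 23, 2028 + 11 days = September 3, 2028.

September 3, 2028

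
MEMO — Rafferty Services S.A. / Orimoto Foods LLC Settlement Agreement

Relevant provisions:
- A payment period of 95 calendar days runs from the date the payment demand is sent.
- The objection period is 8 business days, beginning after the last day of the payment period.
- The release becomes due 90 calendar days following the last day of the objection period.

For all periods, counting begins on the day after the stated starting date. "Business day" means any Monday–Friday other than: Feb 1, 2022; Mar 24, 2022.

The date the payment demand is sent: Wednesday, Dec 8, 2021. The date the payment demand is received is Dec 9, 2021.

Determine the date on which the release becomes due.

Adding 95 calendar days to Dec 8, 2021 gives Mar 13, 2022, which is the last day of the payment period.
The last day of the objection period: counting 8 business days from Sunday, Mar 13, 2022 (Mar 14, Mar 15, Mar 16, Mar 17, Mar 18, Mar 21, Mar 22, Mar 23, skipping weekends) reaches Wednesday, Mar 23, 2022.
The date on which the release becomes due: 90 calendar days after Mar 23, 2022 is Jun 21, 2022.

Jun 21, 2022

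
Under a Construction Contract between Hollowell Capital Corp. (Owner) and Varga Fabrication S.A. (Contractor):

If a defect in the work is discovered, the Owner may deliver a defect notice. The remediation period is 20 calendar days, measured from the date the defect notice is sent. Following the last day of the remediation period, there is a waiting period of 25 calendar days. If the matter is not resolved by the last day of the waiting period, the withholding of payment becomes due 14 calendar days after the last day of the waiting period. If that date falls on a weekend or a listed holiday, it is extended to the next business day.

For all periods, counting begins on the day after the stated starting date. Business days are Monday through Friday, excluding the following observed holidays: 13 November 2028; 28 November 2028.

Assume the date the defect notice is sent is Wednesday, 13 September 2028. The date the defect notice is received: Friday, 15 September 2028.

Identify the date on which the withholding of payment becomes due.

14 November 2028

Adding 20 calendar days to 13 September 2028 gives 3 October 2028, which is the last day of the remediation period.
Adding 25 calendar days to 3 October 2028 gives 28 October 2028, which is the last day of the waiting period.
The date on which the withholding of payment becomes due: 28 October 2028 + 14 days = 11 November 2028. That falls on a Saturday, so it rolls to the next business day, Tuesday, 14 November 2028.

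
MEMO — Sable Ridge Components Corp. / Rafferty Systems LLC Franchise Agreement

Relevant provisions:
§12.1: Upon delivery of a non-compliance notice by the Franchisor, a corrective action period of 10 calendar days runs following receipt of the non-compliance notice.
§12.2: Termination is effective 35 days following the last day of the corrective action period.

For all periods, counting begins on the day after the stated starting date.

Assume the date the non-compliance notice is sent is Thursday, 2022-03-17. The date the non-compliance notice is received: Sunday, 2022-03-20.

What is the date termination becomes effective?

2022-05-04

The last day of the corrective action period: 2022-03-20 + 10 days = 2022-03-30.
Adding 35 calendar days to 2022-03-30 gives 2022-05-04, which is the date termination becomes effective.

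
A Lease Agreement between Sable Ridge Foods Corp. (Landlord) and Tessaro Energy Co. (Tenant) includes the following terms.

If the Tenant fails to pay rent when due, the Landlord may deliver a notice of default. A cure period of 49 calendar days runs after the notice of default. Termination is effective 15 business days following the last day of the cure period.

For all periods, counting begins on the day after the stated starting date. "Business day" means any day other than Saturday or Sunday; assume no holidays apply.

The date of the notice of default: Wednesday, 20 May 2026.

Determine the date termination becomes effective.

29 July 2026

Adding 49 calendar days to 20 May 2026 gives 8 July 2026, which is the last day of the cure period.
The date termination becomes effective: 15 business days after Wednesday, 8 July 2026, skipping weekends — Jul 9, Jul 10, Jul 13, Jul 14, …, Jul 27, Jul 28, Jul 29 — lands on Wednesday, 29 July 2026.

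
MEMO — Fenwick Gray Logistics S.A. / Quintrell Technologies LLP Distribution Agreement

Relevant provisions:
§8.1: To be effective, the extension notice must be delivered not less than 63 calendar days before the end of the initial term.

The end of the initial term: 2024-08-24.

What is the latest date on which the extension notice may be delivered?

Counting back 63 calendar days from 2024-08-24 gives 2024-06-22.

2024-06-22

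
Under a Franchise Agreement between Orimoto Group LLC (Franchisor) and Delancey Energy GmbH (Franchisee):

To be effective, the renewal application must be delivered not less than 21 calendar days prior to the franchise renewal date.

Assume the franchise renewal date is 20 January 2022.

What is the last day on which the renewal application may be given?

30 December 2021

20 January 2022 minus 21 days is 30 December 2021.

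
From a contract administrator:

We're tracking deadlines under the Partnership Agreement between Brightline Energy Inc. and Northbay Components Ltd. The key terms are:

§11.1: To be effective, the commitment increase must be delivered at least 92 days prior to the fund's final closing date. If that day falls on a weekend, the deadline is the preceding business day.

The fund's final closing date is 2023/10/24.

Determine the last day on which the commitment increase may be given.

2023/10/24 minus 92 days is 2023/07/24. That is a Monday, so no adjustment is needed.

2023/07/24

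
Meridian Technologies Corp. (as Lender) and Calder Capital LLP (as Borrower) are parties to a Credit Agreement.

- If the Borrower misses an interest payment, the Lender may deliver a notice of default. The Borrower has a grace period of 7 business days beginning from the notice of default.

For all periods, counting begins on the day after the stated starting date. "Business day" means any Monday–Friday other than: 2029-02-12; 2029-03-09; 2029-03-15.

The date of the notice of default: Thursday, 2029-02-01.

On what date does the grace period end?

The last day of the grace period: counting 7 business days from Thursday, 2029-02-01 (Feb 2, Feb 5, Feb 6, Feb 7, Feb 8, Feb 9, Feb 13, skipping weekends and the listed holiday on Feb 12) reaches Tuesday, 2029-02-13.

2029-02-13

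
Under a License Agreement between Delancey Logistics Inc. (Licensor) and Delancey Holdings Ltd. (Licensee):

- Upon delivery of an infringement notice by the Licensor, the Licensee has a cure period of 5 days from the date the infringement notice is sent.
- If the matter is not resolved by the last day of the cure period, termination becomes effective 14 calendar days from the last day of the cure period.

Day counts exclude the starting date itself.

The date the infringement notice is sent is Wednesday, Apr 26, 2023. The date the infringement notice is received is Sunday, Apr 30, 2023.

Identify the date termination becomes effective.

The last day of the cure period: Apr 26, 2023 + 5 days = May 1, 2023.
Adding 14 calendar days to May 1, 2023 gives May 15, 2023, which is the date termination becomes effective.

May 15, 2023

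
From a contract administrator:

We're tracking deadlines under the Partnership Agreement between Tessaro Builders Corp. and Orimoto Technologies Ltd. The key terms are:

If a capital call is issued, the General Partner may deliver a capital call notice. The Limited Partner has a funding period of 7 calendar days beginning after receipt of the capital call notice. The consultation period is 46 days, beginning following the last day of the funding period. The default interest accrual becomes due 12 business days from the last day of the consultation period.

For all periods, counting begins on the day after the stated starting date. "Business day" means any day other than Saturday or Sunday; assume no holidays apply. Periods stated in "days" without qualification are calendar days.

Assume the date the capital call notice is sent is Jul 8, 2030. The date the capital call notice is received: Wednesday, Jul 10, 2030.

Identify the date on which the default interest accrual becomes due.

Adding 7 calendar days to Jul 10, 2030 gives Jul 17, 2030, which is the last day of the funding period.
The last day of the consultation period: Jul 17, 2030 + 46 days = Sep 1, 2030.
The date on which the default interest accrual becomes due: 12 business days after Sunday, Sep 1, 2030, skipping weekends — Sep 2, Sep 3, Sep 4, Sep 5, …, Sep 13, Sep 16, Sep 17 — lands on Tuesday, Sep 17, 2030.

Sep 17, 2030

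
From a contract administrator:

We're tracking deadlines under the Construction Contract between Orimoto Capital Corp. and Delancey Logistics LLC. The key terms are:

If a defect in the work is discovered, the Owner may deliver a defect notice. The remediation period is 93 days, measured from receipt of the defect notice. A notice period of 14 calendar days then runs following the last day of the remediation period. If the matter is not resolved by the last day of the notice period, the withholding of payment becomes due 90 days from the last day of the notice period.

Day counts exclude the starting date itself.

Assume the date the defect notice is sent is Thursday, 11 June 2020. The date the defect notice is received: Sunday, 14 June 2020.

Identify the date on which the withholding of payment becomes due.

28 December 2020

The last day of the remediation period: 93 calendar days after 14 June 2020 is 15 September 2020.
The last day of the notice period: 15 September 2020 + 14 days = 29 September 2020.
The date on which the withholding of payment becomes due: 29 September 2020 + 90 days = 28 December 2020.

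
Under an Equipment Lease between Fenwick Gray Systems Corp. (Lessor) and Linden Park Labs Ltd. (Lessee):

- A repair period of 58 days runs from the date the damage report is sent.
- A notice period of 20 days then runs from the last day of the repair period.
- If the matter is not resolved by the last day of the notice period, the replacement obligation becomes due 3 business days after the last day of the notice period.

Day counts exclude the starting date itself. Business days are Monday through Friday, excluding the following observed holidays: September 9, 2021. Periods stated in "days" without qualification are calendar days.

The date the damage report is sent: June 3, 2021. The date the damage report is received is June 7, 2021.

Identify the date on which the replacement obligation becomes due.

August 25, 2021

The last day of the repair period: 58 calendar days after June 3, 2021 is July 31, 2021.
The last day of the notice period: July 31, 2021 + 20 days = August 20, 2021.
The date on which the replacement obligation becomes due: counting 3 business days from Friday, August 20, 2021 (Aug 23, Aug 24, Aug 25, skipping weekends) reaches Wednesday, August 25, 2021.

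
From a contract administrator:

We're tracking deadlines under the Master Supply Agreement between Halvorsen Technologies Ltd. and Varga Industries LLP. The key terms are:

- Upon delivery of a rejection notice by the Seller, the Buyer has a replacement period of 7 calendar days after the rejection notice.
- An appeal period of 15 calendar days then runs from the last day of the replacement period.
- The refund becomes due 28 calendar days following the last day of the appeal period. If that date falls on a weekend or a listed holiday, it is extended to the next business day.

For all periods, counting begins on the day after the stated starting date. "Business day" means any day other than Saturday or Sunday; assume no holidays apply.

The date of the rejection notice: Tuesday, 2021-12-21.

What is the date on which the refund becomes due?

The last day of the replacement period: 2021-12-21 + 7 days = 2021-12-28.
The last day of the appeal period: 15 calendar days after 2021-12-28 is 2022-01-12.
The date on which the refund becomes due: 28 calendar days after 2022-01-12 is 2022-02-09. 2022-02-09 is a Wednesday, so no roll-forward applies.

2022-02-09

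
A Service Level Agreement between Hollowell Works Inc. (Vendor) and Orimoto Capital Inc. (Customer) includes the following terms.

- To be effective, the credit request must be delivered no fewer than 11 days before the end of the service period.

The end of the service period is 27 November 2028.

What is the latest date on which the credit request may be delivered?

27 November 2028 minus 11 days is 16 November 2028.

16 November 2028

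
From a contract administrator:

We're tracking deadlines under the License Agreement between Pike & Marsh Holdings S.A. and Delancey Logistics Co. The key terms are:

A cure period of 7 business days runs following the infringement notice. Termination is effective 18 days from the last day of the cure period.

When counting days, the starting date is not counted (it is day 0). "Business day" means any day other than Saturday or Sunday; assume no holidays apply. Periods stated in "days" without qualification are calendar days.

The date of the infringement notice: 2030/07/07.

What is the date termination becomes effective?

The last day of the cure period: 7 business days after Sunday, 2030/07/07, skipping weekends — Jul 8, Jul 9, Jul 10, Jul 11, Jul 12, Jul 15, Jul 16 — lands on Tuesday, 2030/07/16.
The date termination becomes effective: 18 calendar days after 2030/07/16 is 2030/08/03.

2030/08/03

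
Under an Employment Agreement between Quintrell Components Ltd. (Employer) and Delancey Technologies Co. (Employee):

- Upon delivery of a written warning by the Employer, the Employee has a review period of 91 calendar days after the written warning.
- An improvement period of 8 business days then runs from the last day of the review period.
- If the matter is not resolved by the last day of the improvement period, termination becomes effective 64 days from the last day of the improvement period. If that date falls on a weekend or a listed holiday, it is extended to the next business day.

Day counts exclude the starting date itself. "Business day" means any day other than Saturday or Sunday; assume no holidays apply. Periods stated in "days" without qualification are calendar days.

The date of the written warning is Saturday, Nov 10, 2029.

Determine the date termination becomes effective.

Apr 25, 2030

Adding 91 calendar days to Nov 10, 2029 gives Feb 9, 2030, which is the last day of the review period.
From Saturday, Feb 9, 2030, 8 business days (Feb 11, Feb 12, Feb 13, Feb 14, Feb 15, Feb 18, Feb 19, Feb 20, skipping weekends) brings us to Wednesday, Feb 20, 2030, which is the last day of the improvement period.
The date termination becomes effective: Feb 20, 2030 + 64 days = Apr 25, 2030. Apr 25, 2030 is a Thursday, so no roll-forward applies.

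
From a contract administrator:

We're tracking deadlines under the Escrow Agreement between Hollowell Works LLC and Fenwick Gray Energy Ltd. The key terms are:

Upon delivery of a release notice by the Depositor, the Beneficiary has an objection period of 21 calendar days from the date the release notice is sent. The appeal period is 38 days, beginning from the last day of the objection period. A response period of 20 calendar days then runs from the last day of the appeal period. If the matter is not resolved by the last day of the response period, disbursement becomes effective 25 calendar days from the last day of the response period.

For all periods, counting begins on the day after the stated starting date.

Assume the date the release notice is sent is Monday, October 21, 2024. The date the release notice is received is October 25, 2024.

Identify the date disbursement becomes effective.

The last day of the objection period: 21 calendar days after October 21, 2024 is November 11, 2024.
Adding 38 calendar days to November 11, 2024 gives December 19, 2024, which is the last day of the appeal period.
The last day of the response period: December 19, 2024 + 20 days = January 8, 2025.
The date disbursement becomes effective: January 8, 2025 + 25 days = February 2, 2025.

February 2, 2025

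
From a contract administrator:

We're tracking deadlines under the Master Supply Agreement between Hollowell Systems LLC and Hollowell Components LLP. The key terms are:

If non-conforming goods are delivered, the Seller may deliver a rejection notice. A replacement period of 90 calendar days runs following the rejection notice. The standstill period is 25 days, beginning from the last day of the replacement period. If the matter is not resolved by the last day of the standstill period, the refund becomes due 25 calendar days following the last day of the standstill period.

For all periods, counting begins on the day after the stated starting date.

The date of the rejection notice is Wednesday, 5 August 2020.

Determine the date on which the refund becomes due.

Adding 90 calendar days to 5 August 2020 gives 3 November 2020, which is the last day of the replacement period.
Adding 25 calendar days to 3 November 2020 gives 28 November 2020, which is the last day of the standstill period.
Adding 25 calendar days to 28 November 2020 gives 23 December 2020, which is the date on which the refund becomes due.

23 December 2020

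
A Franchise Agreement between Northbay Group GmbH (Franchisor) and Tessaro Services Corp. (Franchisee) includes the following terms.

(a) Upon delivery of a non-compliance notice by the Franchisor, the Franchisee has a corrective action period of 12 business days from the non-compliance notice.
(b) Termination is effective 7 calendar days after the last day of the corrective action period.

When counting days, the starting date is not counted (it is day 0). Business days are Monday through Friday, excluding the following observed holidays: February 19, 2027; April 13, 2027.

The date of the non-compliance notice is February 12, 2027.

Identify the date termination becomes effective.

March 10, 2027

The last day of the corrective action period: counting 12 business days from Friday, February 12, 2027 (Feb 15, Feb 16, Feb 17, Feb 18, …, Mar 1, Mar 2, Mar 3, skipping weekends and the listed holiday on Feb 19) reaches Wednesday, March 3, 2027.
The date termination becomes effective: 7 calendar days after March 3, 2027 is March 10, 2027.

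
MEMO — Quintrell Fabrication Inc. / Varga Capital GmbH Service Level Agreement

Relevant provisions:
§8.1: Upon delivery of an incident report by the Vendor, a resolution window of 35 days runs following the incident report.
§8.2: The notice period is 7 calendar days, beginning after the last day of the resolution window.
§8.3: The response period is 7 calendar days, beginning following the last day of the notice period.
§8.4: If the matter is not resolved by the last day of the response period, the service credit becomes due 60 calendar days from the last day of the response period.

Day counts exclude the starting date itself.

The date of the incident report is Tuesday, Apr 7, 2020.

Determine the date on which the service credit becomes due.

Jul 25, 2020

Adding 35 calendar days to Apr 7, 2020 gives May 12, 2020, which is the last day of the resolution window.
Adding 7 calendar days to May 12, 2020 gives May 19, 2020, which is the last day of the notice period.
The last day of the response period: 7 calendar days after May 19, 2020 is May 26, 2020.
The date on which the service credit becomes due: 60 calendar days after May 26, 2020 is Jul 25, 2020.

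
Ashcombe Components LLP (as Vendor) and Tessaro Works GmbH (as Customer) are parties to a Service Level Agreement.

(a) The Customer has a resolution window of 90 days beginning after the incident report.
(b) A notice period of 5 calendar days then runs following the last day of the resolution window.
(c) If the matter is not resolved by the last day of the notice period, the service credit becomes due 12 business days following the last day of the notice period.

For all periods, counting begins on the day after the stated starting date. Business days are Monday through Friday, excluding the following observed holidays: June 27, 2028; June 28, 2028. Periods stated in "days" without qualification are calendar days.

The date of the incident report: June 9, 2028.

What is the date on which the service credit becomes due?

The last day of the resolution window: 90 calendar days after June 9, 2028 is September 7, 2028.
The last day of the notice period: 5 calendar days after September 7, 2028 is September 12, 2028.
The date on which the service credit becomes due: 12 business days after Tuesday, September 12, 2028, skipping weekends — Sep 13, Sep 14, Sep 15, Sep 18, …, Sep 26, Sep 27, Sep 28 — lands on Thursday, September 28, 2028.

September 28, 2028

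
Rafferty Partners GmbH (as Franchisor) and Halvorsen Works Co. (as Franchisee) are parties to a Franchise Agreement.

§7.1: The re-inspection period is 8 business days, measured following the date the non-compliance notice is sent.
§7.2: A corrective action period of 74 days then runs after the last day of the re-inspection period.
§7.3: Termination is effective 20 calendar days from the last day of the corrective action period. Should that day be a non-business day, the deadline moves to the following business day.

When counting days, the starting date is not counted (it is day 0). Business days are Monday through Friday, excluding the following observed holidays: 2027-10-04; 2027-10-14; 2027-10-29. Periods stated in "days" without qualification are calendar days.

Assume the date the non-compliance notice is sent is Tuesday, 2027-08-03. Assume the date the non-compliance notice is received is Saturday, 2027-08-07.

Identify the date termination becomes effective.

2027-11-15

From Tuesday, 2027-08-03, 8 business days (Aug 4, Aug 5, Aug 6, Aug 9, Aug 10, Aug 11, Aug 12, Aug 13, skipping weekends) brings us to Friday, 2027-08-13, which is the last day of the re-inspection period.
The last day of the corrective action period: 74 calendar days after 2027-08-13 is 2027-10-26.
The date termination becomes effective: 2027-10-26 + 20 days = 2027-11-15. 2027-11-15 is a Monday and is not a listed holiday, so no roll-forward applies.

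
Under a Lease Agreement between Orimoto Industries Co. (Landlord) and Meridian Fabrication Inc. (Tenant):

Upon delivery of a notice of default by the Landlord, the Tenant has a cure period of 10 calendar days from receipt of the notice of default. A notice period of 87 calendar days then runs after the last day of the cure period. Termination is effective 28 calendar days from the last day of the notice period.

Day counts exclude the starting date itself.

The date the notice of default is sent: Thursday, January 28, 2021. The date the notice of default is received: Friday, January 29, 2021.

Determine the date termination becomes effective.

Adding 10 calendar days to January 29, 2021 gives February 8, 2021, which is the last day of the cure period.
The last day of the notice period: February 8, 2021 + 87 days = May 6, 2021.
The date termination becomes effective: May 6, 2021 + 28 days = June 3, 2021.

June 3, 2021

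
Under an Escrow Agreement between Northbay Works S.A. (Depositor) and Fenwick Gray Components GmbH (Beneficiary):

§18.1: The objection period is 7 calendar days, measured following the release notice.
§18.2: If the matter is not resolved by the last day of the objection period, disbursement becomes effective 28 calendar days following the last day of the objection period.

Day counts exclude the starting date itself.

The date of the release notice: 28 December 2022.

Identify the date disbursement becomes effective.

1 February 2023

Adding 7 calendar days to 28 December 2022 gives 4 January 2023, which is the last day of the objection period.
Adding 28 calendar days to 4 January 2023 gives 1 February 2023, which is the date disbursement becomes effective.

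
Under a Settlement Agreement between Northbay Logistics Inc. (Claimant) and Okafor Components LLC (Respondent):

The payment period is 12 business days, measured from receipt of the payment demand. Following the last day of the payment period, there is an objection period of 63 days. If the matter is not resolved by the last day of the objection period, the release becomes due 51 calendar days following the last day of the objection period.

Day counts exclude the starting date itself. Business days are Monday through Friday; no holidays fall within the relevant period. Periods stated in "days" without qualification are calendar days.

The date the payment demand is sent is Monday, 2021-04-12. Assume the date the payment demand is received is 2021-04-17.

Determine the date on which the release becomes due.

The last day of the payment period: counting 12 business days from Saturday, 2021-04-17 (Apr 19, Apr 20, Apr 21, Apr 22, …, Apr 30, May 3, May 4, skipping weekends) reaches Tuesday, 2021-05-04.
Adding 63 calendar days to 2021-05-04 gives 2021-07-06, which is the last day of the objection period.
Adding 51 calendar days to 2021-07-06 gives 2021-08-26, which is the date on which the release becomes due.

2021-08-26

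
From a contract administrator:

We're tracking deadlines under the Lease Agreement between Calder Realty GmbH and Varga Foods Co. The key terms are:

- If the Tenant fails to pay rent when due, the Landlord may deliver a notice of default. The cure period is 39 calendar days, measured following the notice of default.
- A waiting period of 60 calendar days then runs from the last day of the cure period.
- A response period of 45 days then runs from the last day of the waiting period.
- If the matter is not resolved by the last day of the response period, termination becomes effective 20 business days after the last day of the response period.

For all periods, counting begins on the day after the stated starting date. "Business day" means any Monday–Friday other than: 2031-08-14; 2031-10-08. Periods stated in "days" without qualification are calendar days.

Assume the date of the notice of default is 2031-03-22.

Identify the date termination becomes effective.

2031-09-11

The last day of the cure period: 2031-03-22 + 39 days = 2031-04-30.
The last day of the waiting period: 2031-04-30 + 60 days = 2031-06-29.
Adding 45 calendar days to 2031-06-29 gives 2031-08-13, which is the last day of the response period.
From Wednesday, 2031-08-13, 20 business days (Aug 15, Aug 18, Aug 19, Aug 20, …, Sep 9, Sep 10, Sep 11, skipping weekends and the listed holiday on Aug 14) brings us to Thursday, 2031-09-11, which is the date termination becomes effective.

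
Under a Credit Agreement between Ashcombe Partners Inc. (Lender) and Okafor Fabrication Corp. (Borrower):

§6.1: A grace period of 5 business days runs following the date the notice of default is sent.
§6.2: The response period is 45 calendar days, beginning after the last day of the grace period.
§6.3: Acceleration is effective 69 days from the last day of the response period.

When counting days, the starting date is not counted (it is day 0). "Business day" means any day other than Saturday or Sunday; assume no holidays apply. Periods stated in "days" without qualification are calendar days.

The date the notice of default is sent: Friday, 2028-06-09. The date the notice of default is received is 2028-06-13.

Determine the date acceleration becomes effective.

The last day of the grace period: 5 business days after Friday, 2028-06-09, skipping weekends — Jun 12, Jun 13, Jun 14, Jun 15, Jun 16 — lands on Friday, 2028-06-16.
Adding 45 calendar days to 2028-06-16 gives 2028-07-31, which is the last day of the response period.
The date acceleration becomes effective: 69 calendar days after 2028-07-31 is 2028-10-08.

2028-10-08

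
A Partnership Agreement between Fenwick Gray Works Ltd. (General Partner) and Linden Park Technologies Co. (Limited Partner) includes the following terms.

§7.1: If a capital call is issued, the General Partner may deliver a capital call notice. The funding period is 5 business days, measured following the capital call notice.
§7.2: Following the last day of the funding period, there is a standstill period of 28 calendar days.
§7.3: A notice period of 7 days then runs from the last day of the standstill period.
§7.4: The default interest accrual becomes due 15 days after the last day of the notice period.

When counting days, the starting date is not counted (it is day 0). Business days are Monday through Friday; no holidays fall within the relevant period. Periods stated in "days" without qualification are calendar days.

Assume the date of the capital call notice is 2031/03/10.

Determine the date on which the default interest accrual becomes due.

From Monday, 2031/03/10, 5 business days (Mar 11, Mar 12, Mar 13, Mar 14, Mar 17, skipping weekends) brings us to Monday, 2031/03/17, which is the last day of the funding period.
The last day of the standstill period: 28 calendar days after 2031/03/17 is 2031/04/14.
The last day of the notice period: 2031/04/14 + 7 days = 2031/04/21.
The date on which the default interest accrual becomes due: 2031/04/21 + 15 days = 2031/05/06.

2031/05/06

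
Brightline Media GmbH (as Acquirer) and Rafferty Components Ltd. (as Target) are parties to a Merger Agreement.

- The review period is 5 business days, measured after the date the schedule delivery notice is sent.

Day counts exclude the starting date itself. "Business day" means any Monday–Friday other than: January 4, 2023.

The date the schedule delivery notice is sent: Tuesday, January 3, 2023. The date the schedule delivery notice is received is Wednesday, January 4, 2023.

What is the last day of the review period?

January 11, 2023

From Tuesday, January 3, 2023, 5 business days (Jan 5, Jan 6, Jan 9, Jan 10, Jan 11, skipping weekends and the listed holiday on Jan 4) brings us to Wednesday, January 11, 2023, which is the last day of the review period.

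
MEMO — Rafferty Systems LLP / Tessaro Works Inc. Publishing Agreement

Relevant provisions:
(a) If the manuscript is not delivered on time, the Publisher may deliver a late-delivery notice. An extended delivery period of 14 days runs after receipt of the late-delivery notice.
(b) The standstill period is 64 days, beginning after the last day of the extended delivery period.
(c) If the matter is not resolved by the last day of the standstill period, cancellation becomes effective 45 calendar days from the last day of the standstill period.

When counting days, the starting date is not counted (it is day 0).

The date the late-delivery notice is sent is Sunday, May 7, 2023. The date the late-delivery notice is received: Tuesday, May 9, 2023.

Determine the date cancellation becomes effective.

September 9, 2023

The last day of the extended delivery period: 14 calendar days after May 9, 2023 is May 23, 2023.
The last day of the standstill period: May 23, 2023 + 64 days = July 26, 2023.
Adding 45 calendar days to July 26, 2023 gives September 9, 2023, which is the date cancellation becomes effective.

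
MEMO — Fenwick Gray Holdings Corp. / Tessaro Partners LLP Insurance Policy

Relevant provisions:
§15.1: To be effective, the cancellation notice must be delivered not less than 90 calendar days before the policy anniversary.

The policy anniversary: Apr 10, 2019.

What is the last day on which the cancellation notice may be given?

Apr 10, 2019 minus 90 days is Jan 10, 2019.

Jan 10, 2019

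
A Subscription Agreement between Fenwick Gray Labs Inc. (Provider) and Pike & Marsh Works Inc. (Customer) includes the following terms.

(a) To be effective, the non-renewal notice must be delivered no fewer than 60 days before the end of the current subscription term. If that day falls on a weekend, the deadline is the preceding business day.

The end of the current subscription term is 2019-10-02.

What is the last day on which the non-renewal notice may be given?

Counting back 60 calendar days from 2019-10-02 gives 2019-08-03. That is a Saturday, so the deadline moves back to Friday, 2019-08-02.

2019-08-02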